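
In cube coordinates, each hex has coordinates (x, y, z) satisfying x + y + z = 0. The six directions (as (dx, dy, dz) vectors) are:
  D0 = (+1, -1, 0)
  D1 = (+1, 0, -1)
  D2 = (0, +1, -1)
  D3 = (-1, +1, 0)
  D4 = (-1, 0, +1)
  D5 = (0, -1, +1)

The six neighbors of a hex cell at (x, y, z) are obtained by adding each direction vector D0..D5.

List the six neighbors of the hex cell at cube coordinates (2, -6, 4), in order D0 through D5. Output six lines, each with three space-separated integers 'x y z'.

Center: (2, -6, 4). Add each direction:
  D0: (2, -6, 4) + (1, -1, 0) = (3, -7, 4)
  D1: (2, -6, 4) + (1, 0, -1) = (3, -6, 3)
  D2: (2, -6, 4) + (0, 1, -1) = (2, -5, 3)
  D3: (2, -6, 4) + (-1, 1, 0) = (1, -5, 4)
  D4: (2, -6, 4) + (-1, 0, 1) = (1, -6, 5)
  D5: (2, -6, 4) + (0, -1, 1) = (2, -7, 5)

Answer: 3 -7 4
3 -6 3
2 -5 3
1 -5 4
1 -6 5
2 -7 5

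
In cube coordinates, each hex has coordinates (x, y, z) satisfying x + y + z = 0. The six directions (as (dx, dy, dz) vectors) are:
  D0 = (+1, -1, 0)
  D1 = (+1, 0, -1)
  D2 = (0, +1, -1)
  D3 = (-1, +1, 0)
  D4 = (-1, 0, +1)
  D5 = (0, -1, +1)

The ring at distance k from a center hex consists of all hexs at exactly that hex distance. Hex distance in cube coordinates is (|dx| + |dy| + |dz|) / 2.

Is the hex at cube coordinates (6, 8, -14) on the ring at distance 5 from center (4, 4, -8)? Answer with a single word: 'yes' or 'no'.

Answer: no

Derivation:
|px - cx| = |6 - 4| = 2
|py - cy| = |8 - 4| = 4
|pz - cz| = |-14 - (-8)| = 6
distance = (2+4+6)/2 = 12/2 = 6
radius = 5; distance != radius -> no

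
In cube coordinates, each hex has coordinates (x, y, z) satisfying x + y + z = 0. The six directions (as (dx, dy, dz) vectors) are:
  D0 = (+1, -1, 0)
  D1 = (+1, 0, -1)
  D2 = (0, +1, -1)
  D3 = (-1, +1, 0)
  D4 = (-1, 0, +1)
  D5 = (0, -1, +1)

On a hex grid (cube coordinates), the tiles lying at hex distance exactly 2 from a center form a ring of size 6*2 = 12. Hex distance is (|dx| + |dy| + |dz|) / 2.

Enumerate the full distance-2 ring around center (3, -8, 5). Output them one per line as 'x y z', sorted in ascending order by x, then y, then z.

Walk ring at distance 2 from (3, -8, 5):
Start at center + D4*2 = (1, -8, 7)
  hex 0: (1, -8, 7)
  hex 1: (2, -9, 7)
  hex 2: (3, -10, 7)
  hex 3: (4, -10, 6)
  hex 4: (5, -10, 5)
  hex 5: (5, -9, 4)
  hex 6: (5, -8, 3)
  hex 7: (4, -7, 3)
  hex 8: (3, -6, 3)
  hex 9: (2, -6, 4)
  hex 10: (1, -6, 5)
  hex 11: (1, -7, 6)
Sorted: 12 hexes.

Answer: 1 -8 7
1 -7 6
1 -6 5
2 -9 7
2 -6 4
3 -10 7
3 -6 3
4 -10 6
4 -7 3
5 -10 5
5 -9 4
5 -8 3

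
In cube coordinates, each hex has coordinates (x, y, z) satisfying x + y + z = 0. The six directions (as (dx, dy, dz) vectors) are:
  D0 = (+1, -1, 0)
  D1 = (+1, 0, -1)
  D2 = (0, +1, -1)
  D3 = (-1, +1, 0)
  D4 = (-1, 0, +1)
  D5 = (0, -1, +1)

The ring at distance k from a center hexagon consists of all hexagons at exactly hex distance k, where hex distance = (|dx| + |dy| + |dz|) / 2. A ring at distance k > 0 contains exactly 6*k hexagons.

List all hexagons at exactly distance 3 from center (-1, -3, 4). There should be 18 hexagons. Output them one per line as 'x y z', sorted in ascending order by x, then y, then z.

Walk ring at distance 3 from (-1, -3, 4):
Start at center + D4*3 = (-4, -3, 7)
  hex 0: (-4, -3, 7)
  hex 1: (-3, -4, 7)
  hex 2: (-2, -5, 7)
  hex 3: (-1, -6, 7)
  hex 4: (0, -6, 6)
  hex 5: (1, -6, 5)
  hex 6: (2, -6, 4)
  hex 7: (2, -5, 3)
  hex 8: (2, -4, 2)
  hex 9: (2, -3, 1)
  hex 10: (1, -2, 1)
  hex 11: (0, -1, 1)
  hex 12: (-1, 0, 1)
  hex 13: (-2, 0, 2)
  hex 14: (-3, 0, 3)
  hex 15: (-4, 0, 4)
  hex 16: (-4, -1, 5)
  hex 17: (-4, -2, 6)
Sorted: 18 hexes.

Answer: -4 -3 7
-4 -2 6
-4 -1 5
-4 0 4
-3 -4 7
-3 0 3
-2 -5 7
-2 0 2
-1 -6 7
-1 0 1
0 -6 6
0 -1 1
1 -6 5
1 -2 1
2 -6 4
2 -5 3
2 -4 2
2 -3 1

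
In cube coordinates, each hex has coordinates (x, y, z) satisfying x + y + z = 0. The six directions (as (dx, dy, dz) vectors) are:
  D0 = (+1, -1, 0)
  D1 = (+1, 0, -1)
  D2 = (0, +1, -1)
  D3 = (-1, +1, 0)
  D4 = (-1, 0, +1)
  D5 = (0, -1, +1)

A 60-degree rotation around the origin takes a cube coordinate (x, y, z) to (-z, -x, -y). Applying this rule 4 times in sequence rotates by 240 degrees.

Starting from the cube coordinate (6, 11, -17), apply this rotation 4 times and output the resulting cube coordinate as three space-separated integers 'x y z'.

Answer: -17 6 11

Derivation:
Start: (6, 11, -17)
Step 1: (6, 11, -17) -> (-(-17), -(6), -(11)) = (17, -6, -11)
Step 2: (17, -6, -11) -> (-(-11), -(17), -(-6)) = (11, -17, 6)
Step 3: (11, -17, 6) -> (-(6), -(11), -(-17)) = (-6, -11, 17)
Step 4: (-6, -11, 17) -> (-(17), -(-6), -(-11)) = (-17, 6, 11)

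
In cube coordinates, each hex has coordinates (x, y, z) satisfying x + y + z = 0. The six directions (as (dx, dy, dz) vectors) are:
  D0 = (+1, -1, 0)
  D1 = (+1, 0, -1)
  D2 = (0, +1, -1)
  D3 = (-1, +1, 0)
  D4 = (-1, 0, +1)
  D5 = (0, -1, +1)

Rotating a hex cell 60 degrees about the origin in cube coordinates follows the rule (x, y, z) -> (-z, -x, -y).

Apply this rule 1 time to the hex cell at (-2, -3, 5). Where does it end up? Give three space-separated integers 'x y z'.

Answer: -5 2 3

Derivation:
Start: (-2, -3, 5)
Step 1: (-2, -3, 5) -> (-(5), -(-2), -(-3)) = (-5, 2, 3)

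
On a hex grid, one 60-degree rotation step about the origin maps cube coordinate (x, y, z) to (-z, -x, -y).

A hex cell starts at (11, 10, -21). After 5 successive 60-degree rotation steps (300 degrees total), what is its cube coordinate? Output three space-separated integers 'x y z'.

Answer: -10 21 -11

Derivation:
Start: (11, 10, -21)
Step 1: (11, 10, -21) -> (-(-21), -(11), -(10)) = (21, -11, -10)
Step 2: (21, -11, -10) -> (-(-10), -(21), -(-11)) = (10, -21, 11)
Step 3: (10, -21, 11) -> (-(11), -(10), -(-21)) = (-11, -10, 21)
Step 4: (-11, -10, 21) -> (-(21), -(-11), -(-10)) = (-21, 11, 10)
Step 5: (-21, 11, 10) -> (-(10), -(-21), -(11)) = (-10, 21, -11)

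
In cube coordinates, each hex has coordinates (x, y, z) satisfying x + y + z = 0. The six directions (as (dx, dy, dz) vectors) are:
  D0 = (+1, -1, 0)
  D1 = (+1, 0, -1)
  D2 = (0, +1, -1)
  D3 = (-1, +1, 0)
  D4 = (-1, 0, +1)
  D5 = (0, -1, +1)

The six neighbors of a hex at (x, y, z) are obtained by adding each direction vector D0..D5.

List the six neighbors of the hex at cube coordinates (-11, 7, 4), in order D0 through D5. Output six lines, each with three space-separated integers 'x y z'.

Center: (-11, 7, 4). Add each direction:
  D0: (-11, 7, 4) + (1, -1, 0) = (-10, 6, 4)
  D1: (-11, 7, 4) + (1, 0, -1) = (-10, 7, 3)
  D2: (-11, 7, 4) + (0, 1, -1) = (-11, 8, 3)
  D3: (-11, 7, 4) + (-1, 1, 0) = (-12, 8, 4)
  D4: (-11, 7, 4) + (-1, 0, 1) = (-12, 7, 5)
  D5: (-11, 7, 4) + (0, -1, 1) = (-11, 6, 5)

Answer: -10 6 4
-10 7 3
-11 8 3
-12 8 4
-12 7 5
-11 6 5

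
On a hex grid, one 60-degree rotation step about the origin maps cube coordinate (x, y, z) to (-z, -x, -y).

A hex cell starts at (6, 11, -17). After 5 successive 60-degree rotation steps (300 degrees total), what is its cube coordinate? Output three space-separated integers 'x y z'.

Answer: -11 17 -6

Derivation:
Start: (6, 11, -17)
Step 1: (6, 11, -17) -> (-(-17), -(6), -(11)) = (17, -6, -11)
Step 2: (17, -6, -11) -> (-(-11), -(17), -(-6)) = (11, -17, 6)
Step 3: (11, -17, 6) -> (-(6), -(11), -(-17)) = (-6, -11, 17)
Step 4: (-6, -11, 17) -> (-(17), -(-6), -(-11)) = (-17, 6, 11)
Step 5: (-17, 6, 11) -> (-(11), -(-17), -(6)) = (-11, 17, -6)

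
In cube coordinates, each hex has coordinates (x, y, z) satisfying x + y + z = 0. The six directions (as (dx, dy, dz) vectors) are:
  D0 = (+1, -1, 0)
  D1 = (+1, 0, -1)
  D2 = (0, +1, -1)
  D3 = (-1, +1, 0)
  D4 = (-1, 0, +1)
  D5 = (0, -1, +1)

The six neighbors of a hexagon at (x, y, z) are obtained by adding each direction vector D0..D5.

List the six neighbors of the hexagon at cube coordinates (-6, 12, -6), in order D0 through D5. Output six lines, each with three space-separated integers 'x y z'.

Answer: -5 11 -6
-5 12 -7
-6 13 -7
-7 13 -6
-7 12 -5
-6 11 -5

Derivation:
Center: (-6, 12, -6). Add each direction:
  D0: (-6, 12, -6) + (1, -1, 0) = (-5, 11, -6)
  D1: (-6, 12, -6) + (1, 0, -1) = (-5, 12, -7)
  D2: (-6, 12, -6) + (0, 1, -1) = (-6, 13, -7)
  D3: (-6, 12, -6) + (-1, 1, 0) = (-7, 13, -6)
  D4: (-6, 12, -6) + (-1, 0, 1) = (-7, 12, -5)
  D5: (-6, 12, -6) + (0, -1, 1) = (-6, 11, -5)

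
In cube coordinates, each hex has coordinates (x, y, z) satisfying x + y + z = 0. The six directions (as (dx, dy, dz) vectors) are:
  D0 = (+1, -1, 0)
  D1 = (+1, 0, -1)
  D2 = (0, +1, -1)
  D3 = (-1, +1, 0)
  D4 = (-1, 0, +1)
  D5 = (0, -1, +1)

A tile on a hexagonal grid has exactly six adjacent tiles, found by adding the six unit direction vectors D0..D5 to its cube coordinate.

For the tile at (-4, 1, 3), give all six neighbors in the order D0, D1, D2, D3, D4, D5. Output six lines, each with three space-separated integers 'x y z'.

Answer: -3 0 3
-3 1 2
-4 2 2
-5 2 3
-5 1 4
-4 0 4

Derivation:
Center: (-4, 1, 3). Add each direction:
  D0: (-4, 1, 3) + (1, -1, 0) = (-3, 0, 3)
  D1: (-4, 1, 3) + (1, 0, -1) = (-3, 1, 2)
  D2: (-4, 1, 3) + (0, 1, -1) = (-4, 2, 2)
  D3: (-4, 1, 3) + (-1, 1, 0) = (-5, 2, 3)
  D4: (-4, 1, 3) + (-1, 0, 1) = (-5, 1, 4)
  D5: (-4, 1, 3) + (0, -1, 1) = (-4, 0, 4)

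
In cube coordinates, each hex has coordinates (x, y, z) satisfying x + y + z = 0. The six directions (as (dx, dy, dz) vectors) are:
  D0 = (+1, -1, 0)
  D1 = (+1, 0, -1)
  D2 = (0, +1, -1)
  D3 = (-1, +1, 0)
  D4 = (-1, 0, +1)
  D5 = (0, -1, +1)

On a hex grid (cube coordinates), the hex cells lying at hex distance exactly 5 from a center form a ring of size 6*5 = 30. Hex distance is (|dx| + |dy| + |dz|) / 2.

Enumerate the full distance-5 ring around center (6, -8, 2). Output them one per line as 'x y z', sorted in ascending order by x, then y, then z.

Walk ring at distance 5 from (6, -8, 2):
Start at center + D4*5 = (1, -8, 7)
  hex 0: (1, -8, 7)
  hex 1: (2, -9, 7)
  hex 2: (3, -10, 7)
  hex 3: (4, -11, 7)
  hex 4: (5, -12, 7)
  hex 5: (6, -13, 7)
  hex 6: (7, -13, 6)
  hex 7: (8, -13, 5)
  hex 8: (9, -13, 4)
  hex 9: (10, -13, 3)
  hex 10: (11, -13, 2)
  hex 11: (11, -12, 1)
  hex 12: (11, -11, 0)
  hex 13: (11, -10, -1)
  hex 14: (11, -9, -2)
  hex 15: (11, -8, -3)
  hex 16: (10, -7, -3)
  hex 17: (9, -6, -3)
  hex 18: (8, -5, -3)
  hex 19: (7, -4, -3)
  hex 20: (6, -3, -3)
  hex 21: (5, -3, -2)
  hex 22: (4, -3, -1)
  hex 23: (3, -3, 0)
  hex 24: (2, -3, 1)
  hex 25: (1, -3, 2)
  hex 26: (1, -4, 3)
  hex 27: (1, -5, 4)
  hex 28: (1, -6, 5)
  hex 29: (1, -7, 6)
Sorted: 30 hexes.

Answer: 1 -8 7
1 -7 6
1 -6 5
1 -5 4
1 -4 3
1 -3 2
2 -9 7
2 -3 1
3 -10 7
3 -3 0
4 -11 7
4 -3 -1
5 -12 7
5 -3 -2
6 -13 7
6 -3 -3
7 -13 6
7 -4 -3
8 -13 5
8 -5 -3
9 -13 4
9 -6 -3
10 -13 3
10 -7 -3
11 -13 2
11 -12 1
11 -11 0
11 -10 -1
11 -9 -2
11 -8 -3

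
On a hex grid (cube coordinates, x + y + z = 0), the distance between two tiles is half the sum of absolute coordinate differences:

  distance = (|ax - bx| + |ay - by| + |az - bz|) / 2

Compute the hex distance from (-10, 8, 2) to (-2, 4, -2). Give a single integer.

|ax - bx| = |-10 - (-2)| = 8
|ay - by| = |8 - 4| = 4
|az - bz| = |2 - (-2)| = 4
distance = (8 + 4 + 4) / 2 = 16 / 2 = 8

Answer: 8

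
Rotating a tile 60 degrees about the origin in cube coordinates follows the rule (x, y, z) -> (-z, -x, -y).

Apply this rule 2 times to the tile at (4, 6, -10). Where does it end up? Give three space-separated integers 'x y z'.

Answer: 6 -10 4

Derivation:
Start: (4, 6, -10)
Step 1: (4, 6, -10) -> (-(-10), -(4), -(6)) = (10, -4, -6)
Step 2: (10, -4, -6) -> (-(-6), -(10), -(-4)) = (6, -10, 4)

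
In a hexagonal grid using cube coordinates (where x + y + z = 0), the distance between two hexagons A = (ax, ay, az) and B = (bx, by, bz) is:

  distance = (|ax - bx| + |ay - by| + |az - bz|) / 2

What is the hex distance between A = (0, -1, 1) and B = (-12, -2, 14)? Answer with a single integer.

|ax - bx| = |0 - (-12)| = 12
|ay - by| = |-1 - (-2)| = 1
|az - bz| = |1 - 14| = 13
distance = (12 + 1 + 13) / 2 = 26 / 2 = 13

Answer: 13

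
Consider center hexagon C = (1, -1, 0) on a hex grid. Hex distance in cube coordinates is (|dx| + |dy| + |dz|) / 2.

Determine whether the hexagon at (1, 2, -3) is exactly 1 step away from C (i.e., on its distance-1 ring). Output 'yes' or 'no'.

|px - cx| = |1 - 1| = 0
|py - cy| = |2 - (-1)| = 3
|pz - cz| = |-3 - 0| = 3
distance = (0+3+3)/2 = 6/2 = 3
radius = 1; distance != radius -> no

Answer: no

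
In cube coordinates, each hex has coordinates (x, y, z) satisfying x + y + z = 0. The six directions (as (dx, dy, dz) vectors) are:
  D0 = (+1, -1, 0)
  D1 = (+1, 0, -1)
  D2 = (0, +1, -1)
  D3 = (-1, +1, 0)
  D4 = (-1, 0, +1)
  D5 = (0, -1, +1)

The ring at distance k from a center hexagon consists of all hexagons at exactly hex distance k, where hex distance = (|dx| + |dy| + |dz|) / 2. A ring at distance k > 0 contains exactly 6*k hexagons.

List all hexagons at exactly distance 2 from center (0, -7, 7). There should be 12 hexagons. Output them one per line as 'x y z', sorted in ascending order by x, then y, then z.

Walk ring at distance 2 from (0, -7, 7):
Start at center + D4*2 = (-2, -7, 9)
  hex 0: (-2, -7, 9)
  hex 1: (-1, -8, 9)
  hex 2: (0, -9, 9)
  hex 3: (1, -9, 8)
  hex 4: (2, -9, 7)
  hex 5: (2, -8, 6)
  hex 6: (2, -7, 5)
  hex 7: (1, -6, 5)
  hex 8: (0, -5, 5)
  hex 9: (-1, -5, 6)
  hex 10: (-2, -5, 7)
  hex 11: (-2, -6, 8)
Sorted: 12 hexes.

Answer: -2 -7 9
-2 -6 8
-2 -5 7
-1 -8 9
-1 -5 6
0 -9 9
0 -5 5
1 -9 8
1 -6 5
2 -9 7
2 -8 6
2 -7 5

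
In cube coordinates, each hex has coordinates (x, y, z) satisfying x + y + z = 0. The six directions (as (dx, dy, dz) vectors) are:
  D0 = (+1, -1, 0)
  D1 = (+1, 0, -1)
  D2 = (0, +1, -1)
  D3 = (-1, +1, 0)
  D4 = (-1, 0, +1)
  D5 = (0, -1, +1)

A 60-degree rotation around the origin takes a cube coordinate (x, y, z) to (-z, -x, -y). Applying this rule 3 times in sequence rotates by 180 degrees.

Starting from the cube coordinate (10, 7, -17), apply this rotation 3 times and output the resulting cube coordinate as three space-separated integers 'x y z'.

Start: (10, 7, -17)
Step 1: (10, 7, -17) -> (-(-17), -(10), -(7)) = (17, -10, -7)
Step 2: (17, -10, -7) -> (-(-7), -(17), -(-10)) = (7, -17, 10)
Step 3: (7, -17, 10) -> (-(10), -(7), -(-17)) = (-10, -7, 17)

Answer: -10 -7 17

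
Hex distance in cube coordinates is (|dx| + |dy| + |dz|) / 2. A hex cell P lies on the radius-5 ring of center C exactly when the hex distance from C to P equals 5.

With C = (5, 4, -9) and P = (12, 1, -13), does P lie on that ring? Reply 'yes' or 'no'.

Answer: no

Derivation:
|px - cx| = |12 - 5| = 7
|py - cy| = |1 - 4| = 3
|pz - cz| = |-13 - (-9)| = 4
distance = (7+3+4)/2 = 14/2 = 7
radius = 5; distance != radius -> no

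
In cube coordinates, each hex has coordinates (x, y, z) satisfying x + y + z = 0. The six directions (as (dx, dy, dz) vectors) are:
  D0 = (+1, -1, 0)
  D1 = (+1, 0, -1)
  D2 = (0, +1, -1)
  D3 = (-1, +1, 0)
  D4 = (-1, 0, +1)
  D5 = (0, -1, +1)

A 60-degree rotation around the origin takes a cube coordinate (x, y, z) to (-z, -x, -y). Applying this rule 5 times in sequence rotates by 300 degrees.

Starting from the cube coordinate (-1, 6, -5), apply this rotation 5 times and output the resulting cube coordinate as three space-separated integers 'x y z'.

Start: (-1, 6, -5)
Step 1: (-1, 6, -5) -> (-(-5), -(-1), -(6)) = (5, 1, -6)
Step 2: (5, 1, -6) -> (-(-6), -(5), -(1)) = (6, -5, -1)
Step 3: (6, -5, -1) -> (-(-1), -(6), -(-5)) = (1, -6, 5)
Step 4: (1, -6, 5) -> (-(5), -(1), -(-6)) = (-5, -1, 6)
Step 5: (-5, -1, 6) -> (-(6), -(-5), -(-1)) = (-6, 5, 1)

Answer: -6 5 1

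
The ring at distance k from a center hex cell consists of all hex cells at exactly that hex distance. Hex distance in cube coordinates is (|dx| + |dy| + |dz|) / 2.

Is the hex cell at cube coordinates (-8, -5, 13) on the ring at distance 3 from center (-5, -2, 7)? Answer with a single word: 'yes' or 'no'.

Answer: no

Derivation:
|px - cx| = |-8 - (-5)| = 3
|py - cy| = |-5 - (-2)| = 3
|pz - cz| = |13 - 7| = 6
distance = (3+3+6)/2 = 12/2 = 6
radius = 3; distance != radius -> no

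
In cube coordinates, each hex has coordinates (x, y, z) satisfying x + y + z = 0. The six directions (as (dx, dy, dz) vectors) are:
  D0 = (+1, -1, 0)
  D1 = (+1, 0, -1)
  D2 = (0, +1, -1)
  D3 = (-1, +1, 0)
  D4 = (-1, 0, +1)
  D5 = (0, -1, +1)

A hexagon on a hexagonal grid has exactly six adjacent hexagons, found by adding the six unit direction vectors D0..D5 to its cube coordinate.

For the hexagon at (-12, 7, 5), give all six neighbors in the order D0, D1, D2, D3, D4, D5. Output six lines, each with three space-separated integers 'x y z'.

Answer: -11 6 5
-11 7 4
-12 8 4
-13 8 5
-13 7 6
-12 6 6

Derivation:
Center: (-12, 7, 5). Add each direction:
  D0: (-12, 7, 5) + (1, -1, 0) = (-11, 6, 5)
  D1: (-12, 7, 5) + (1, 0, -1) = (-11, 7, 4)
  D2: (-12, 7, 5) + (0, 1, -1) = (-12, 8, 4)
  D3: (-12, 7, 5) + (-1, 1, 0) = (-13, 8, 5)
  D4: (-12, 7, 5) + (-1, 0, 1) = (-13, 7, 6)
  D5: (-12, 7, 5) + (0, -1, 1) = (-12, 6, 6)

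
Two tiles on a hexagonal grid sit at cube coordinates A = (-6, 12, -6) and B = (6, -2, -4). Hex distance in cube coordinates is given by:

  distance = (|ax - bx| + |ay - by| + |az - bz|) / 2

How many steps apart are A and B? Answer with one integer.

|ax - bx| = |-6 - 6| = 12
|ay - by| = |12 - (-2)| = 14
|az - bz| = |-6 - (-4)| = 2
distance = (12 + 14 + 2) / 2 = 28 / 2 = 14

Answer: 14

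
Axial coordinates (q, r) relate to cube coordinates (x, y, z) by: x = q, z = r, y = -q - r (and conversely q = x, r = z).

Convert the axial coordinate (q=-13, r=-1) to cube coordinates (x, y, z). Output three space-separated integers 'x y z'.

Answer: -13 14 -1

Derivation:
x = q = -13
z = r = -1
y = -x - z = -(-13) - (-1) = 14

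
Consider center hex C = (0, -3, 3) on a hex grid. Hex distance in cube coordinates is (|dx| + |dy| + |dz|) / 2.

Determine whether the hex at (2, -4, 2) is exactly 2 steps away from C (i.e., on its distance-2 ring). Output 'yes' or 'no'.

Answer: yes

Derivation:
|px - cx| = |2 - 0| = 2
|py - cy| = |-4 - (-3)| = 1
|pz - cz| = |2 - 3| = 1
distance = (2+1+1)/2 = 4/2 = 2
radius = 2; distance == radius -> yes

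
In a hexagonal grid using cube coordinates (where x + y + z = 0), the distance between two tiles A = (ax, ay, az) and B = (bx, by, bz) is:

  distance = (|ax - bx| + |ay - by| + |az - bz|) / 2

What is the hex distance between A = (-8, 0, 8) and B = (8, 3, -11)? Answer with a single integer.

Answer: 19

Derivation:
|ax - bx| = |-8 - 8| = 16
|ay - by| = |0 - 3| = 3
|az - bz| = |8 - (-11)| = 19
distance = (16 + 3 + 19) / 2 = 38 / 2 = 19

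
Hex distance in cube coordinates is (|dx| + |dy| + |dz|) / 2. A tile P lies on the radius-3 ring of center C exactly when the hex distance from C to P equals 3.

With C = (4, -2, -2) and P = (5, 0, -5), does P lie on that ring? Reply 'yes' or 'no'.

|px - cx| = |5 - 4| = 1
|py - cy| = |0 - (-2)| = 2
|pz - cz| = |-5 - (-2)| = 3
distance = (1+2+3)/2 = 6/2 = 3
radius = 3; distance == radius -> yes

Answer: yes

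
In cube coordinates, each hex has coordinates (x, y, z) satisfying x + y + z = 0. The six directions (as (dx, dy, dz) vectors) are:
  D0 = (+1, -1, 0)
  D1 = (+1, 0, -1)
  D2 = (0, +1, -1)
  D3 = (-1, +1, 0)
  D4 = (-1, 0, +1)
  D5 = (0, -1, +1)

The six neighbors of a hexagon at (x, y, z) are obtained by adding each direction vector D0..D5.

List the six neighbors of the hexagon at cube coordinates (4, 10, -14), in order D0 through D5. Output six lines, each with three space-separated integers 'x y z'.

Center: (4, 10, -14). Add each direction:
  D0: (4, 10, -14) + (1, -1, 0) = (5, 9, -14)
  D1: (4, 10, -14) + (1, 0, -1) = (5, 10, -15)
  D2: (4, 10, -14) + (0, 1, -1) = (4, 11, -15)
  D3: (4, 10, -14) + (-1, 1, 0) = (3, 11, -14)
  D4: (4, 10, -14) + (-1, 0, 1) = (3, 10, -13)
  D5: (4, 10, -14) + (0, -1, 1) = (4, 9, -13)

Answer: 5 9 -14
5 10 -15
4 11 -15
3 11 -14
3 10 -13
4 9 -13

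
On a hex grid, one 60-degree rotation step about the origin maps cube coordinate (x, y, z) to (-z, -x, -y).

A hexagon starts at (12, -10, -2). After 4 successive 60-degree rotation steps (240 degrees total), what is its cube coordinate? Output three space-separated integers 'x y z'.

Answer: -2 12 -10

Derivation:
Start: (12, -10, -2)
Step 1: (12, -10, -2) -> (-(-2), -(12), -(-10)) = (2, -12, 10)
Step 2: (2, -12, 10) -> (-(10), -(2), -(-12)) = (-10, -2, 12)
Step 3: (-10, -2, 12) -> (-(12), -(-10), -(-2)) = (-12, 10, 2)
Step 4: (-12, 10, 2) -> (-(2), -(-12), -(10)) = (-2, 12, -10)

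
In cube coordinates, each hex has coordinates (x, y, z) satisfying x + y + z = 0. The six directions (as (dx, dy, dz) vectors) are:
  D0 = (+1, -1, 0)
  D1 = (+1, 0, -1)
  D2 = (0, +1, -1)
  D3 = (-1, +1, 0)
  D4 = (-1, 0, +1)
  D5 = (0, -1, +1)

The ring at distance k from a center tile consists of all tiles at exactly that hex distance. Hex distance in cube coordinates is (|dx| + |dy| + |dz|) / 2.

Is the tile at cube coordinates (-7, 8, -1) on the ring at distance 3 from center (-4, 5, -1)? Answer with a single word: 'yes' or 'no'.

Answer: yes

Derivation:
|px - cx| = |-7 - (-4)| = 3
|py - cy| = |8 - 5| = 3
|pz - cz| = |-1 - (-1)| = 0
distance = (3+3+0)/2 = 6/2 = 3
radius = 3; distance == radius -> yes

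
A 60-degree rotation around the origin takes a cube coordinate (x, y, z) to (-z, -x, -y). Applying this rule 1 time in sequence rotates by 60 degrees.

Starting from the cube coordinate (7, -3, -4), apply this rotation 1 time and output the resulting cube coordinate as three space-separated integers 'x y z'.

Start: (7, -3, -4)
Step 1: (7, -3, -4) -> (-(-4), -(7), -(-3)) = (4, -7, 3)

Answer: 4 -7 3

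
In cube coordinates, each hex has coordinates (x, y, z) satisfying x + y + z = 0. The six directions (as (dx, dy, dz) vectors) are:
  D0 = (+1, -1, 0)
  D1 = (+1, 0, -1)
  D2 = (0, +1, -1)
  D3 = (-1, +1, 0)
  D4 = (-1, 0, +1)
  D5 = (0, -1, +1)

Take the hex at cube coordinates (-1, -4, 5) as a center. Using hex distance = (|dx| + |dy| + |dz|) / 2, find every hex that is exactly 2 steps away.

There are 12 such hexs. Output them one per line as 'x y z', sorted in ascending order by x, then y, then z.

Answer: -3 -4 7
-3 -3 6
-3 -2 5
-2 -5 7
-2 -2 4
-1 -6 7
-1 -2 3
0 -6 6
0 -3 3
1 -6 5
1 -5 4
1 -4 3

Derivation:
Walk ring at distance 2 from (-1, -4, 5):
Start at center + D4*2 = (-3, -4, 7)
  hex 0: (-3, -4, 7)
  hex 1: (-2, -5, 7)
  hex 2: (-1, -6, 7)
  hex 3: (0, -6, 6)
  hex 4: (1, -6, 5)
  hex 5: (1, -5, 4)
  hex 6: (1, -4, 3)
  hex 7: (0, -3, 3)
  hex 8: (-1, -2, 3)
  hex 9: (-2, -2, 4)
  hex 10: (-3, -2, 5)
  hex 11: (-3, -3, 6)
Sorted: 12 hexes.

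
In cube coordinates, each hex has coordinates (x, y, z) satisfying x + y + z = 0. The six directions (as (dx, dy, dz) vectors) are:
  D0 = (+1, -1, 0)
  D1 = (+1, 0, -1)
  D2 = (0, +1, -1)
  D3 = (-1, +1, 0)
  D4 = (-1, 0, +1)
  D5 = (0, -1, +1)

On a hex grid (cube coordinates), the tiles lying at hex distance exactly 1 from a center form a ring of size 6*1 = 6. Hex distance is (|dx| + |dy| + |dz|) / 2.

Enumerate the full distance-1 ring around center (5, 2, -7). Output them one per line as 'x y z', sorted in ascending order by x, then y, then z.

Answer: 4 2 -6
4 3 -7
5 1 -6
5 3 -8
6 1 -7
6 2 -8

Derivation:
Walk ring at distance 1 from (5, 2, -7):
Start at center + D4*1 = (4, 2, -6)
  hex 0: (4, 2, -6)
  hex 1: (5, 1, -6)
  hex 2: (6, 1, -7)
  hex 3: (6, 2, -8)
  hex 4: (5, 3, -8)
  hex 5: (4, 3, -7)
Sorted: 6 hexes.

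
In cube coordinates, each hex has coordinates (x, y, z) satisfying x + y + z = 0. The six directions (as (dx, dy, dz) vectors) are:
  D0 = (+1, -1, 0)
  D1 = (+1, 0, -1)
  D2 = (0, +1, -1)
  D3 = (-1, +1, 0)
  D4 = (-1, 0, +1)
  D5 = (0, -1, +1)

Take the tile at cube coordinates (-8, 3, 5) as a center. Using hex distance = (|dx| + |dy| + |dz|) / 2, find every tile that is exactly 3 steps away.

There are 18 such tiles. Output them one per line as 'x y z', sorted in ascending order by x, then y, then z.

Answer: -11 3 8
-11 4 7
-11 5 6
-11 6 5
-10 2 8
-10 6 4
-9 1 8
-9 6 3
-8 0 8
-8 6 2
-7 0 7
-7 5 2
-6 0 6
-6 4 2
-5 0 5
-5 1 4
-5 2 3
-5 3 2

Derivation:
Walk ring at distance 3 from (-8, 3, 5):
Start at center + D4*3 = (-11, 3, 8)
  hex 0: (-11, 3, 8)
  hex 1: (-10, 2, 8)
  hex 2: (-9, 1, 8)
  hex 3: (-8, 0, 8)
  hex 4: (-7, 0, 7)
  hex 5: (-6, 0, 6)
  hex 6: (-5, 0, 5)
  hex 7: (-5, 1, 4)
  hex 8: (-5, 2, 3)
  hex 9: (-5, 3, 2)
  hex 10: (-6, 4, 2)
  hex 11: (-7, 5, 2)
  hex 12: (-8, 6, 2)
  hex 13: (-9, 6, 3)
  hex 14: (-10, 6, 4)
  hex 15: (-11, 6, 5)
  hex 16: (-11, 5, 6)
  hex 17: (-11, 4, 7)
Sorted: 18 hexes.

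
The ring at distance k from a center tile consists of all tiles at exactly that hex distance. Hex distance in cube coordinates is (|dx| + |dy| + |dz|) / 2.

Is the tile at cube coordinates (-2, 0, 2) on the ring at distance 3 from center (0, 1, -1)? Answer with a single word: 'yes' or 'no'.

|px - cx| = |-2 - 0| = 2
|py - cy| = |0 - 1| = 1
|pz - cz| = |2 - (-1)| = 3
distance = (2+1+3)/2 = 6/2 = 3
radius = 3; distance == radius -> yes

Answer: yes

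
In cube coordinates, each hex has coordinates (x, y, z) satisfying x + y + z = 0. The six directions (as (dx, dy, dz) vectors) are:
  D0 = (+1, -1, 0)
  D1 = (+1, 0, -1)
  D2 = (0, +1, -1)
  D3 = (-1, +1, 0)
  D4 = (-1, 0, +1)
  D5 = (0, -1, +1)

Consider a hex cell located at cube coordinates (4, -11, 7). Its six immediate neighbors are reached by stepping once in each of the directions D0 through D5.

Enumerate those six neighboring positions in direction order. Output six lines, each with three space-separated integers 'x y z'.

Center: (4, -11, 7). Add each direction:
  D0: (4, -11, 7) + (1, -1, 0) = (5, -12, 7)
  D1: (4, -11, 7) + (1, 0, -1) = (5, -11, 6)
  D2: (4, -11, 7) + (0, 1, -1) = (4, -10, 6)
  D3: (4, -11, 7) + (-1, 1, 0) = (3, -10, 7)
  D4: (4, -11, 7) + (-1, 0, 1) = (3, -11, 8)
  D5: (4, -11, 7) + (0, -1, 1) = (4, -12, 8)

Answer: 5 -12 7
5 -11 6
4 -10 6
3 -10 7
3 -11 8
4 -12 8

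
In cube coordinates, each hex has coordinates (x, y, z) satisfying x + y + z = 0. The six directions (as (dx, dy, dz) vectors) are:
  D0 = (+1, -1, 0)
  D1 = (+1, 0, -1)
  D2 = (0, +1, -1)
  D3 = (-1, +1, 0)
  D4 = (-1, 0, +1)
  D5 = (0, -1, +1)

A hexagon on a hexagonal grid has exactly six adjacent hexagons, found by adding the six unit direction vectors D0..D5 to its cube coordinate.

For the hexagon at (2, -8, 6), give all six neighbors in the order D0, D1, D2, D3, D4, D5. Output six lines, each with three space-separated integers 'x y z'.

Center: (2, -8, 6). Add each direction:
  D0: (2, -8, 6) + (1, -1, 0) = (3, -9, 6)
  D1: (2, -8, 6) + (1, 0, -1) = (3, -8, 5)
  D2: (2, -8, 6) + (0, 1, -1) = (2, -7, 5)
  D3: (2, -8, 6) + (-1, 1, 0) = (1, -7, 6)
  D4: (2, -8, 6) + (-1, 0, 1) = (1, -8, 7)
  D5: (2, -8, 6) + (0, -1, 1) = (2, -9, 7)

Answer: 3 -9 6
3 -8 5
2 -7 5
1 -7 6
1 -8 7
2 -9 7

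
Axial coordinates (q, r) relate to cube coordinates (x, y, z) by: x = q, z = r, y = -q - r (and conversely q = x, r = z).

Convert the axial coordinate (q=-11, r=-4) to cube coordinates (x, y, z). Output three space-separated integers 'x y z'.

Answer: -11 15 -4

Derivation:
x = q = -11
z = r = -4
y = -x - z = -(-11) - (-4) = 15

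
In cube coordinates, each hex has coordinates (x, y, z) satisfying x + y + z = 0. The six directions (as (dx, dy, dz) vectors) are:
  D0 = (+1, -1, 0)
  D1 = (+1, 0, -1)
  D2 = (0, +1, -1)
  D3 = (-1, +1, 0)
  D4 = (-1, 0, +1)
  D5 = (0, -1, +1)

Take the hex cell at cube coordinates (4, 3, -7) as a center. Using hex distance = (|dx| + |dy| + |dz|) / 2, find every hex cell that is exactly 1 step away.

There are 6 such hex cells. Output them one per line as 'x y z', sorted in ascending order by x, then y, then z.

Walk ring at distance 1 from (4, 3, -7):
Start at center + D4*1 = (3, 3, -6)
  hex 0: (3, 3, -6)
  hex 1: (4, 2, -6)
  hex 2: (5, 2, -7)
  hex 3: (5, 3, -8)
  hex 4: (4, 4, -8)
  hex 5: (3, 4, -7)
Sorted: 6 hexes.

Answer: 3 3 -6
3 4 -7
4 2 -6
4 4 -8
5 2 -7
5 3 -8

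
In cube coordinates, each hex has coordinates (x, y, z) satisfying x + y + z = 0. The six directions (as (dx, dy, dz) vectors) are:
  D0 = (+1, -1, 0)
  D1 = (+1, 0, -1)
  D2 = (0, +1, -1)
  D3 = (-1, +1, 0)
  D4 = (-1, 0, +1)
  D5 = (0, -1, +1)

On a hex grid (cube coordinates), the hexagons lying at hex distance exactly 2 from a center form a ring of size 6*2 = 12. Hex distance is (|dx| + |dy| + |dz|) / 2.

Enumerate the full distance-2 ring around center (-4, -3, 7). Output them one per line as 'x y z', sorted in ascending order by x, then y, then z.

Answer: -6 -3 9
-6 -2 8
-6 -1 7
-5 -4 9
-5 -1 6
-4 -5 9
-4 -1 5
-3 -5 8
-3 -2 5
-2 -5 7
-2 -4 6
-2 -3 5

Derivation:
Walk ring at distance 2 from (-4, -3, 7):
Start at center + D4*2 = (-6, -3, 9)
  hex 0: (-6, -3, 9)
  hex 1: (-5, -4, 9)
  hex 2: (-4, -5, 9)
  hex 3: (-3, -5, 8)
  hex 4: (-2, -5, 7)
  hex 5: (-2, -4, 6)
  hex 6: (-2, -3, 5)
  hex 7: (-3, -2, 5)
  hex 8: (-4, -1, 5)
  hex 9: (-5, -1, 6)
  hex 10: (-6, -1, 7)
  hex 11: (-6, -2, 8)
Sorted: 12 hexes.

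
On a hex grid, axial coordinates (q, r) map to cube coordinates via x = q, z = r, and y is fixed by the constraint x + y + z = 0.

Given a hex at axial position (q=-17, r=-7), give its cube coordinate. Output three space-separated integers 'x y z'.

x = q = -17
z = r = -7
y = -x - z = -(-17) - (-7) = 24

Answer: -17 24 -7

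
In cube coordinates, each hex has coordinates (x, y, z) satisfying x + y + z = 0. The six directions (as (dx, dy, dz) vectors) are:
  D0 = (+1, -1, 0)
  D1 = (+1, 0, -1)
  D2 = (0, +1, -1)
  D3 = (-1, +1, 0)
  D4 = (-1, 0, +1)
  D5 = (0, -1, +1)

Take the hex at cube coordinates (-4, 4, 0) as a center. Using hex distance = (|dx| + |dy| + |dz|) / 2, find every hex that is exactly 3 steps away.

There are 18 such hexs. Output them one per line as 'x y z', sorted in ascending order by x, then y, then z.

Answer: -7 4 3
-7 5 2
-7 6 1
-7 7 0
-6 3 3
-6 7 -1
-5 2 3
-5 7 -2
-4 1 3
-4 7 -3
-3 1 2
-3 6 -3
-2 1 1
-2 5 -3
-1 1 0
-1 2 -1
-1 3 -2
-1 4 -3

Derivation:
Walk ring at distance 3 from (-4, 4, 0):
Start at center + D4*3 = (-7, 4, 3)
  hex 0: (-7, 4, 3)
  hex 1: (-6, 3, 3)
  hex 2: (-5, 2, 3)
  hex 3: (-4, 1, 3)
  hex 4: (-3, 1, 2)
  hex 5: (-2, 1, 1)
  hex 6: (-1, 1, 0)
  hex 7: (-1, 2, -1)
  hex 8: (-1, 3, -2)
  hex 9: (-1, 4, -3)
  hex 10: (-2, 5, -3)
  hex 11: (-3, 6, -3)
  hex 12: (-4, 7, -3)
  hex 13: (-5, 7, -2)
  hex 14: (-6, 7, -1)
  hex 15: (-7, 7, 0)
  hex 16: (-7, 6, 1)
  hex 17: (-7, 5, 2)
Sorted: 18 hexes.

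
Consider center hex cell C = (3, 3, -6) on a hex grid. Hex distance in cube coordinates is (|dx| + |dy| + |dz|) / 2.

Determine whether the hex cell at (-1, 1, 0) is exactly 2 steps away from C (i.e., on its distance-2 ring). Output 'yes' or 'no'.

|px - cx| = |-1 - 3| = 4
|py - cy| = |1 - 3| = 2
|pz - cz| = |0 - (-6)| = 6
distance = (4+2+6)/2 = 12/2 = 6
radius = 2; distance != radius -> no

Answer: no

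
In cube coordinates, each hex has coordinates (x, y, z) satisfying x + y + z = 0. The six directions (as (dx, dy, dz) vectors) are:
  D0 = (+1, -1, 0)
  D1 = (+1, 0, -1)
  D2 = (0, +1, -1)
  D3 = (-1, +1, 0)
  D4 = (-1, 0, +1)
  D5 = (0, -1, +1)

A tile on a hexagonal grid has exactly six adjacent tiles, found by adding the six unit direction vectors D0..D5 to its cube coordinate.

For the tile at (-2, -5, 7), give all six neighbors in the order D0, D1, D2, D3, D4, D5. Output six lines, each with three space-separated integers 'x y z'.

Answer: -1 -6 7
-1 -5 6
-2 -4 6
-3 -4 7
-3 -5 8
-2 -6 8

Derivation:
Center: (-2, -5, 7). Add each direction:
  D0: (-2, -5, 7) + (1, -1, 0) = (-1, -6, 7)
  D1: (-2, -5, 7) + (1, 0, -1) = (-1, -5, 6)
  D2: (-2, -5, 7) + (0, 1, -1) = (-2, -4, 6)
  D3: (-2, -5, 7) + (-1, 1, 0) = (-3, -4, 7)
  D4: (-2, -5, 7) + (-1, 0, 1) = (-3, -5, 8)
  D5: (-2, -5, 7) + (0, -1, 1) = (-2, -6, 8)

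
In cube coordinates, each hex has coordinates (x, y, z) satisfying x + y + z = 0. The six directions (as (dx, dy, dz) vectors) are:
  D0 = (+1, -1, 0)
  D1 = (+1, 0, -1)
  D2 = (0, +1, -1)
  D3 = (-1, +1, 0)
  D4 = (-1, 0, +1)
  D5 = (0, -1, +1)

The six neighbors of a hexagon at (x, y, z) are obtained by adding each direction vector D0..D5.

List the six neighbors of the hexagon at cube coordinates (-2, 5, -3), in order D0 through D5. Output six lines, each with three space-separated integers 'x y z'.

Center: (-2, 5, -3). Add each direction:
  D0: (-2, 5, -3) + (1, -1, 0) = (-1, 4, -3)
  D1: (-2, 5, -3) + (1, 0, -1) = (-1, 5, -4)
  D2: (-2, 5, -3) + (0, 1, -1) = (-2, 6, -4)
  D3: (-2, 5, -3) + (-1, 1, 0) = (-3, 6, -3)
  D4: (-2, 5, -3) + (-1, 0, 1) = (-3, 5, -2)
  D5: (-2, 5, -3) + (0, -1, 1) = (-2, 4, -2)

Answer: -1 4 -3
-1 5 -4
-2 6 -4
-3 6 -3
-3 5 -2
-2 4 -2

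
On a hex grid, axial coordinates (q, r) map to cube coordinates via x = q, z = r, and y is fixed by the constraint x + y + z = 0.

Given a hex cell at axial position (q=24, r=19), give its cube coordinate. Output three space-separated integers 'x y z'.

Answer: 24 -43 19

Derivation:
x = q = 24
z = r = 19
y = -x - z = -(24) - (19) = -43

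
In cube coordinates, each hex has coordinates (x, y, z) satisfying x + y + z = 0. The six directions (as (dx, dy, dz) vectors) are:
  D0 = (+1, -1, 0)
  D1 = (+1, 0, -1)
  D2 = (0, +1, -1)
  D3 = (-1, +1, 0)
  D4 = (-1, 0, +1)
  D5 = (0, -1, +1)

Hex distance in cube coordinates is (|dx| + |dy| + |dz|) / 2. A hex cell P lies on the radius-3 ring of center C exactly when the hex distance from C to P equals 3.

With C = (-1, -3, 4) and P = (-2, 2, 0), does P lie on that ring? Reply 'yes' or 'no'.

Answer: no

Derivation:
|px - cx| = |-2 - (-1)| = 1
|py - cy| = |2 - (-3)| = 5
|pz - cz| = |0 - 4| = 4
distance = (1+5+4)/2 = 10/2 = 5
radius = 3; distance != radius -> no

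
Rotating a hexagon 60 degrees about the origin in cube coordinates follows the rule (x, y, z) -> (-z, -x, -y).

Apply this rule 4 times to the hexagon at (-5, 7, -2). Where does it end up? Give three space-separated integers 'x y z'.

Answer: -2 -5 7

Derivation:
Start: (-5, 7, -2)
Step 1: (-5, 7, -2) -> (-(-2), -(-5), -(7)) = (2, 5, -7)
Step 2: (2, 5, -7) -> (-(-7), -(2), -(5)) = (7, -2, -5)
Step 3: (7, -2, -5) -> (-(-5), -(7), -(-2)) = (5, -7, 2)
Step 4: (5, -7, 2) -> (-(2), -(5), -(-7)) = (-2, -5, 7)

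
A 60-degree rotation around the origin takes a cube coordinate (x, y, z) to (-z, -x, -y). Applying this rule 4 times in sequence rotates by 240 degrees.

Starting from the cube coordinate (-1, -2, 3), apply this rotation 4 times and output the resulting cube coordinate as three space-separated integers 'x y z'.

Start: (-1, -2, 3)
Step 1: (-1, -2, 3) -> (-(3), -(-1), -(-2)) = (-3, 1, 2)
Step 2: (-3, 1, 2) -> (-(2), -(-3), -(1)) = (-2, 3, -1)
Step 3: (-2, 3, -1) -> (-(-1), -(-2), -(3)) = (1, 2, -3)
Step 4: (1, 2, -3) -> (-(-3), -(1), -(2)) = (3, -1, -2)

Answer: 3 -1 -2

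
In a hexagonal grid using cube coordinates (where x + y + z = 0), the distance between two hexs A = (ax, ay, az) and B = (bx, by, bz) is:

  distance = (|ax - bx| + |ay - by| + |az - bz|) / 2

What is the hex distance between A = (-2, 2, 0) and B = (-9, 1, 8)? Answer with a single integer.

|ax - bx| = |-2 - (-9)| = 7
|ay - by| = |2 - 1| = 1
|az - bz| = |0 - 8| = 8
distance = (7 + 1 + 8) / 2 = 16 / 2 = 8

Answer: 8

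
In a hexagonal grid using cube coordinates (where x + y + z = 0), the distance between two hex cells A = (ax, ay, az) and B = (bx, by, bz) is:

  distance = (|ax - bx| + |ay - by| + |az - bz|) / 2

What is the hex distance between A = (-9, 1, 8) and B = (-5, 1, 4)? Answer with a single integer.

|ax - bx| = |-9 - (-5)| = 4
|ay - by| = |1 - 1| = 0
|az - bz| = |8 - 4| = 4
distance = (4 + 0 + 4) / 2 = 8 / 2 = 4

Answer: 4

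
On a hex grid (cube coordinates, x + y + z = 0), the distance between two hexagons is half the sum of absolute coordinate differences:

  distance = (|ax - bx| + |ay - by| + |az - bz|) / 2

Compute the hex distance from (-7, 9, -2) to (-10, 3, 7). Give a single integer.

|ax - bx| = |-7 - (-10)| = 3
|ay - by| = |9 - 3| = 6
|az - bz| = |-2 - 7| = 9
distance = (3 + 6 + 9) / 2 = 18 / 2 = 9

Answer: 9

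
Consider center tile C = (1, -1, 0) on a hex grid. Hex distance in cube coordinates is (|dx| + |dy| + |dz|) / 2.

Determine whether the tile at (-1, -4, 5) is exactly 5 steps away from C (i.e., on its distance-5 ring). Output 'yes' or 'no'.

Answer: yes

Derivation:
|px - cx| = |-1 - 1| = 2
|py - cy| = |-4 - (-1)| = 3
|pz - cz| = |5 - 0| = 5
distance = (2+3+5)/2 = 10/2 = 5
radius = 5; distance == radius -> yes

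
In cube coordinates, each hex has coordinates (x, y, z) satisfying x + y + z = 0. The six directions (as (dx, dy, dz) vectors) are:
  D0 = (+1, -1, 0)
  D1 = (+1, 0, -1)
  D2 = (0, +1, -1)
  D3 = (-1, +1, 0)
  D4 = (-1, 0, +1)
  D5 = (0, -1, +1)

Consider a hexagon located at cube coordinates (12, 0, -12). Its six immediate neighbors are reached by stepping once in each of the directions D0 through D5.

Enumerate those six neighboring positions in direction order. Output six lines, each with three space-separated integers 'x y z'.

Answer: 13 -1 -12
13 0 -13
12 1 -13
11 1 -12
11 0 -11
12 -1 -11

Derivation:
Center: (12, 0, -12). Add each direction:
  D0: (12, 0, -12) + (1, -1, 0) = (13, -1, -12)
  D1: (12, 0, -12) + (1, 0, -1) = (13, 0, -13)
  D2: (12, 0, -12) + (0, 1, -1) = (12, 1, -13)
  D3: (12, 0, -12) + (-1, 1, 0) = (11, 1, -12)
  D4: (12, 0, -12) + (-1, 0, 1) = (11, 0, -11)
  D5: (12, 0, -12) + (0, -1, 1) = (12, -1, -11)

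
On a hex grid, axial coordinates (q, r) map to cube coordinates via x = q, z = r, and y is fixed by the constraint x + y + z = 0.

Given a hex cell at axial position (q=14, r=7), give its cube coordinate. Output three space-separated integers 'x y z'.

x = q = 14
z = r = 7
y = -x - z = -(14) - (7) = -21

Answer: 14 -21 7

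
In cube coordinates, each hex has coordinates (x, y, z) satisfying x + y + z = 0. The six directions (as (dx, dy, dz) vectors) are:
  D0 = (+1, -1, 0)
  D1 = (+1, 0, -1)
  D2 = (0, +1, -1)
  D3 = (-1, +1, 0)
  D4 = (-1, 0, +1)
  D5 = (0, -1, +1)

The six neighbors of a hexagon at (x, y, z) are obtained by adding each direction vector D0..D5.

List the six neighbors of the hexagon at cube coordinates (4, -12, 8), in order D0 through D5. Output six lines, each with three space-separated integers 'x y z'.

Answer: 5 -13 8
5 -12 7
4 -11 7
3 -11 8
3 -12 9
4 -13 9

Derivation:
Center: (4, -12, 8). Add each direction:
  D0: (4, -12, 8) + (1, -1, 0) = (5, -13, 8)
  D1: (4, -12, 8) + (1, 0, -1) = (5, -12, 7)
  D2: (4, -12, 8) + (0, 1, -1) = (4, -11, 7)
  D3: (4, -12, 8) + (-1, 1, 0) = (3, -11, 8)
  D4: (4, -12, 8) + (-1, 0, 1) = (3, -12, 9)
  D5: (4, -12, 8) + (0, -1, 1) = (4, -13, 9)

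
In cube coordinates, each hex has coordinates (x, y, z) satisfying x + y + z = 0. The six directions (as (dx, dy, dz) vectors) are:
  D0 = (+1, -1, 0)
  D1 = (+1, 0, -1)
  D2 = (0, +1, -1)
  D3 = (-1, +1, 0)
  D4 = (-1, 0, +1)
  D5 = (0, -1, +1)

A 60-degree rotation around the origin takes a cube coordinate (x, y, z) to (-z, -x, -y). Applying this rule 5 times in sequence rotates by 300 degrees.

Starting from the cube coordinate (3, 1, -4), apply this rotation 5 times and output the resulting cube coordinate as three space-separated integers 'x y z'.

Start: (3, 1, -4)
Step 1: (3, 1, -4) -> (-(-4), -(3), -(1)) = (4, -3, -1)
Step 2: (4, -3, -1) -> (-(-1), -(4), -(-3)) = (1, -4, 3)
Step 3: (1, -4, 3) -> (-(3), -(1), -(-4)) = (-3, -1, 4)
Step 4: (-3, -1, 4) -> (-(4), -(-3), -(-1)) = (-4, 3, 1)
Step 5: (-4, 3, 1) -> (-(1), -(-4), -(3)) = (-1, 4, -3)

Answer: -1 4 -3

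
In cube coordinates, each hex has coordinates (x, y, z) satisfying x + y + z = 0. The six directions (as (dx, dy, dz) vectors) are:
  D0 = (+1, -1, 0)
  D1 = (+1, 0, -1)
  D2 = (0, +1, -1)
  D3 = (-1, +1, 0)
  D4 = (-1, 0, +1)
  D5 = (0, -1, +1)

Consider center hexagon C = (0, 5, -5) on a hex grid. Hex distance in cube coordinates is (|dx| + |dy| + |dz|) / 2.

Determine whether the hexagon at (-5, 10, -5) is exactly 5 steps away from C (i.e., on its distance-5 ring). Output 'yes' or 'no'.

|px - cx| = |-5 - 0| = 5
|py - cy| = |10 - 5| = 5
|pz - cz| = |-5 - (-5)| = 0
distance = (5+5+0)/2 = 10/2 = 5
radius = 5; distance == radius -> yes

Answer: yes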